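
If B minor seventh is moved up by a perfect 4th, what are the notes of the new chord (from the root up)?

Transposed root: B → E (perfect 4th up). So we spell E minor seventh:
root → E
3rd (minor 3rd) → G
5th (perfect 5th) → B
7th (minor 7th) → D

E G B D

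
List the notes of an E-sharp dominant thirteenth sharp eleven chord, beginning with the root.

E♯, G𝄪, B♯, D♯, F𝄪, A𝄪, C𝄪

E-sharp dominant thirteenth sharp eleven is a dominant thirteenth sharp eleven built on E♯.
root → E♯
3rd (major 3rd) → G𝄪
5th (perfect 5th) → B♯
7th (minor 7th) → D♯
9th (major 9th) → F𝄪
11th (augmented 11th) → A𝄪
13th (major 13th) → C𝄪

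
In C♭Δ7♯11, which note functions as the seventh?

B♭

Root of C♭Δ7♯11 = C♭. The 7th is a major 7th: C♭ up a major 7th → B♭.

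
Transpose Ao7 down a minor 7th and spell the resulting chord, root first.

Transposed root: A → B (minor 7th down). So we spell B diminished seventh:
B — root
D — minor 3rd
F — diminished 5th
Ab — diminished 7th

B, D, F, Ab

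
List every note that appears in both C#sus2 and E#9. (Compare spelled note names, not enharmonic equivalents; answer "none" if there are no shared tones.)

C#sus2 = C#, D#, G#.
E#9 = E#, G##, B#, D#, F##.
Shared: D#.

D#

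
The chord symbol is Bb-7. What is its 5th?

F

Bb-7 is built on Bb; its 5th is a perfect 5th above the root.
A fifth above B uses the letter F, and the perfect 5th above Bb is F.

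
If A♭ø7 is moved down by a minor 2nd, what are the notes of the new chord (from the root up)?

G, Bb, Db, F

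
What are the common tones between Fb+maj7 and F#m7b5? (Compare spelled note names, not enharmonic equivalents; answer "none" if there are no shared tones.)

C

Fb+maj7 = F♭, A♭, C, E♭.
F#m7b5 = F♯, A, C, E.
Shared: C.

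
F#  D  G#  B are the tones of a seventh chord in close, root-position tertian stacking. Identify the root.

Arranged so that each adjacent pair is a third by letter name: G# – B – D – F#.
The bottom of that stack, G#, is the root (this is G# half-diminished seventh).

G#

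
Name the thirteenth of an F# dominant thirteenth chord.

F# dominant thirteenth is built on F#; its 13th is a major 13th above the root.
A sixth above F uses the letter D, and the major 13th above F# is D#.

D#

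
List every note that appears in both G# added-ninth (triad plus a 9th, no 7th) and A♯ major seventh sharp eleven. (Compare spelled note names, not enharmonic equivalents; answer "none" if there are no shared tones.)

A-sharp

G# added-ninth: G-sharp B-sharp D-sharp A-sharp
A♯ major seventh sharp eleven: A-sharp C-double-sharp E-sharp G-double-sharp D-double-sharp
Common to both → A-sharp.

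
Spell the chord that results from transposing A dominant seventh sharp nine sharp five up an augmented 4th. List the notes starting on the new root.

D-sharp – F-double-sharp – A-double-sharp – C-sharp – E-double-sharp

An augmented 4th up from A is D-sharp, so the new chord is D-sharp dominant seventh sharp nine sharp five.
D-sharp — root
F-double-sharp — major 3rd
A-double-sharp — augmented 5th
C-sharp — minor 7th
E-double-sharp — augmented 9th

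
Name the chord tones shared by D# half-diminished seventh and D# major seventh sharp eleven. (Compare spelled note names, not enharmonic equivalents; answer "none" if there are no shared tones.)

D# half-diminished seventh = D-sharp, F-sharp, A, C-sharp.
D# major seventh sharp eleven = D-sharp, F-double-sharp, A-sharp, C-double-sharp, G-double-sharp.
Shared: D-sharp.

D-sharp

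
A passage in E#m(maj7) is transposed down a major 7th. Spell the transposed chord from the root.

F#, A, C#, E#

E# down a major 7th → F#. New chord: F# minor-major seventh.
F# — root
A — minor 3rd
C# — perfect 5th
E# — major 7th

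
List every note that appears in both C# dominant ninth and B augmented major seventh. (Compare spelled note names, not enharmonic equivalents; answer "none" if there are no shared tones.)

B D♯

C# dominant ninth: C♯ E♯ G♯ B D♯
B augmented major seventh: B D♯ F𝄪 A♯
Common to both → B, D♯.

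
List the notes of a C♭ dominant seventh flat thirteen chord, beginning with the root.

C♭ E♭ G♭ B𝄫 A𝄫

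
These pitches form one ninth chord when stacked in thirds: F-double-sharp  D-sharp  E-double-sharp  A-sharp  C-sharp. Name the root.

D-sharp

Stacking in thirds gives D-sharp – F-double-sharp – A-sharp – C-sharp – E-double-sharp, so D-sharp is the root — D-sharp dominant seventh sharp nine.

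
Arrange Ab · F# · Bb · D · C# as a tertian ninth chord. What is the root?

Bb

Arranged so that each adjacent pair is a third by letter name: Bb – D – F# – Ab – C#.
The bottom of that stack, Bb, is the root (this is Bb dominant seventh sharp nine sharp five).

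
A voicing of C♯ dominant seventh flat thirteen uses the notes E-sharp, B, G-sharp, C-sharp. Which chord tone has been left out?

The full C♯ dominant seventh flat thirteen chord is C-sharp, E-sharp, G-sharp, B, A.
Comparing with the voicing, the minor 13th (13th) — A — is absent.

A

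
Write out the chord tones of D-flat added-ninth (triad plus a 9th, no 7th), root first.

D-flat added-ninth is an added-ninth built on Db.
root → Db
3rd (major 3rd) → F
5th (perfect 5th) → Ab
9th (major 9th) → Eb

Db, F, Ab, Eb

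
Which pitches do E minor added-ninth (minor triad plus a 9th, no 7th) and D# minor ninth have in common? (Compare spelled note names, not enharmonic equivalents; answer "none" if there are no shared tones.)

F-sharp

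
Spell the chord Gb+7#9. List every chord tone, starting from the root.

Gb+7#9 is a dominant seventh sharp nine sharp five built on Gb.
- root: Gb
- major 3rd: Bb
- augmented 5th: D
- minor 7th: Fb
- augmented 9th: A

Gb Bb D Fb A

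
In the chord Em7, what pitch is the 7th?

D

Em7 is built on E; its 7th is a minor 7th above the root.
A seventh above E uses the letter D, and the minor 7th above E is D.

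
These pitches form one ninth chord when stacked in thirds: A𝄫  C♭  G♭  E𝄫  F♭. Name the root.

Stacking in thirds gives F♭ – A𝄫 – C♭ – E𝄫 – G♭, so F♭ is the root — F♭ minor ninth.

F♭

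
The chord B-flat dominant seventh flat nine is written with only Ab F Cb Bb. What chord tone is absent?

D

B-flat dominant seventh flat nine = Bb, D, F, Ab, Cb. The voicing lacks the 3rd (major 3rd), D.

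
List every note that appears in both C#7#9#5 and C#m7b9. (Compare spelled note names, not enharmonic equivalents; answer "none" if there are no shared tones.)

C#7#9#5 = C#, E#, G##, B, D##.
C#m7b9 = C#, E, G#, B, D.
Shared: C#, B.

C#, B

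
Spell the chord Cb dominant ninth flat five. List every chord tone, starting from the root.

Root Cb, quality dominant ninth flat five:
Cb — root
Eb — major 3rd
Gbb — diminished 5th
Bbb — minor 7th
Db — major 9th

Cb, Eb, Gbb, Bbb, Db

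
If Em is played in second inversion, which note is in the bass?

Em = E–G–B. Second inversion → fifth in the bass = B.

B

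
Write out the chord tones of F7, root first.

F7: dominant seventh on F.
- root: F
- major 3rd: A
- perfect 5th: C
- minor 7th: E♭

F  A  C  E♭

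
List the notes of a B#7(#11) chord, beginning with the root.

B# – D## – F## – A# – E##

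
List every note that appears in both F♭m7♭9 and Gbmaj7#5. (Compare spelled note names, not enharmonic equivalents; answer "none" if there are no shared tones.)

none

F♭m7♭9 = Fb, Abb, Cb, Ebb, Gbb.
Gbmaj7#5 = Gb, Bb, D, F.
Shared: none.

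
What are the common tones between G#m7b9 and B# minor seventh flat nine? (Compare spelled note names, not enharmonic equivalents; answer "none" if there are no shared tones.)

G#m7b9 = G♯, B, D♯, F♯, A.
B# minor seventh flat nine = B♯, D♯, F𝄪, A♯, C♯.
Shared: D♯.

D♯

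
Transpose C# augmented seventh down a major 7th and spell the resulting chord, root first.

D F-sharp A-sharp C

A major 7th down from C-sharp is D, so the new chord is D augmented seventh.
Root: D
Major 3rd (3rd): F-sharp
Augmented 5th (5th): A-sharp
Minor 7th (7th): C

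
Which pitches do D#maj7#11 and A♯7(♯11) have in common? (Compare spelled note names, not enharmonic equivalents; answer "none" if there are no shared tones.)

D#maj7#11 = D#, F##, A#, C##, G##.
A♯7(♯11) = A#, C##, E#, G#, D##.
Shared: A#, C##.

A#  C##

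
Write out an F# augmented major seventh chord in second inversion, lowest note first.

C-double-sharp, E-sharp, F-sharp, A-sharp

In root position, F# augmented major seventh is F-sharp–A-sharp–C-double-sharp–E-sharp.
Second inversion puts the fifth (C-double-sharp) in the bass.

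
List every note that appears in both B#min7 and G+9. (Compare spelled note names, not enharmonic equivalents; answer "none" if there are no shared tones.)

D#

B#min7: B# D# F## A#
G+9: G B D# F A
Common to both → D#.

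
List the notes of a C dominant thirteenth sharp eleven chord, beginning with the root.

C E G Bb D F# A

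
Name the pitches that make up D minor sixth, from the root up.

D minor sixth: minor sixth on D.
- root: D
- minor 3rd: F
- perfect 5th: A
- major 6th: B

D – F – A – B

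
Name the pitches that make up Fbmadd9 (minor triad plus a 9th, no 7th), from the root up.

F♭ A𝄫 C♭ G♭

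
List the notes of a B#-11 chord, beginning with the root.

Root B#, quality minor eleventh:
- root: B#
- minor 3rd: D#
- perfect 5th: F##
- minor 7th: A#
- major 9th: C##
- perfect 11th: E#

B#, D#, F##, A#, C##, E#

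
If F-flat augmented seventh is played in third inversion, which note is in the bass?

E-double-flat

F-flat augmented seventh in root position is F-flat–A-flat–C–E-double-flat.
Third inversion places the seventh in the bass, which is E-double-flat.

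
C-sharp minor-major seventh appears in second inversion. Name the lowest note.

G-sharp

C-sharp minor-major seventh in root position is C-sharp–E–G-sharp–B-sharp.
Second inversion places the fifth in the bass, which is G-sharp.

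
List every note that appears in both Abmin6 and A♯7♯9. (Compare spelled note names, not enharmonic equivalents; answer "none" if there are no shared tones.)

Abmin6: A♭ C♭ E♭ F
A♯7♯9: A♯ C𝄪 E♯ G♯ B𝄪
Common to both → none.

none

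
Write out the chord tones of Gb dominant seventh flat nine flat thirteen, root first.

Gb dominant seventh flat nine flat thirteen: dominant seventh flat nine flat thirteen on G♭.
G♭ — root
B♭ — major 3rd
D♭ — perfect 5th
F♭ — minor 7th
A𝄫 — minor 9th
E𝄫 — minor 13th

G♭ – B♭ – D♭ – F♭ – A𝄫 – E𝄫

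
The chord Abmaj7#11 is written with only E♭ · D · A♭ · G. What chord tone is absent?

Abmaj7#11 = A♭, C, E♭, G, D. The voicing lacks the 3rd (major 3rd), C.

C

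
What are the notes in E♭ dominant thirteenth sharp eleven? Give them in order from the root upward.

Root E♭, quality dominant thirteenth sharp eleven:
root → E♭
3rd (major 3rd) → G
5th (perfect 5th) → B♭
7th (minor 7th) → D♭
9th (major 9th) → F
11th (augmented 11th) → A
13th (major 13th) → C

E♭, G, B♭, D♭, F, A, C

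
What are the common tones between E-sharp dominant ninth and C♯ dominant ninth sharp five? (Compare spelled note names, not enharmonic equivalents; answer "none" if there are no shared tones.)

E-sharp dominant ninth: E♯ G𝄪 B♯ D♯ F𝄪
C♯ dominant ninth sharp five: C♯ E♯ G𝄪 B D♯
Common to both → E♯, G𝄪, D♯.

E♯, G𝄪, D♯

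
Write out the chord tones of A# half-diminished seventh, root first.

A#, C#, E, G#

Root A#, quality half-diminished seventh:
- root: A#
- minor 3rd: C#
- diminished 5th: E
- minor 7th: G#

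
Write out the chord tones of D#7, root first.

D#, F##, A#, C#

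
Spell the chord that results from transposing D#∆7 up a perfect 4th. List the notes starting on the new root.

G# – B# – D# – F##

D# up a perfect 4th → G#. New chord: G# major seventh.
root → G#
3rd (major 3rd) → B#
5th (perfect 5th) → D#
7th (major 7th) → F##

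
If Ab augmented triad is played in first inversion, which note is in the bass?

C

Ab augmented triad in root position is A♭–C–E.
First inversion places the third in the bass, which is C.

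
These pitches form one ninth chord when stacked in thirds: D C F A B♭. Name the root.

Stacking in thirds gives B♭ – D – F – A – C, so B♭ is the root — B♭ major ninth.

B♭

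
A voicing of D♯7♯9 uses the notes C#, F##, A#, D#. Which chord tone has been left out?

The full D♯7♯9 chord is D#, F##, A#, C#, E##.
Comparing with the voicing, the augmented 9th (9th) — E## — is absent.

E##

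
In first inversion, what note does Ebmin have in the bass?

G♭

Ebmin in root position is E♭–G♭–B♭.
First inversion places the third in the bass, which is G♭.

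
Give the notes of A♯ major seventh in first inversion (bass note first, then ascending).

A♯ major seventh = A#–C##–E#–G##; first inversion → third (C##) lowest.

C## – E# – G## – A#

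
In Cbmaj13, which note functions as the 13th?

Ab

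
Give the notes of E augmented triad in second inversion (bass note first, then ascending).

E augmented triad = E–G-sharp–B-sharp; second inversion → fifth (B-sharp) lowest.

B-sharp, E, G-sharp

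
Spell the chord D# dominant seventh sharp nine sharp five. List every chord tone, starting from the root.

D# dominant seventh sharp nine sharp five is a dominant seventh sharp nine sharp five built on D-sharp.
D-sharp — root
F-double-sharp — major 3rd
A-double-sharp — augmented 5th
C-sharp — minor 7th
E-double-sharp — augmented 9th

D-sharp F-double-sharp A-double-sharp C-sharp E-double-sharp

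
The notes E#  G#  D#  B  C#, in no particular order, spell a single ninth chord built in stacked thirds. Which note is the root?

Arranged so that each adjacent pair is a third by letter name: C# – E# – G# – B – D#.
The bottom of that stack, C#, is the root (this is C# dominant ninth).

C#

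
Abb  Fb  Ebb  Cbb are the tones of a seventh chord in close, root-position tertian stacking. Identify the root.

Arranged so that each adjacent pair is a third by letter name: Fb – Abb – Cbb – Ebb.
The bottom of that stack, Fb, is the root (this is Fb half-diminished seventh).

Fb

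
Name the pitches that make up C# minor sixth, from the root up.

Root C-sharp, quality minor sixth:
- root: C-sharp
- minor 3rd: E
- perfect 5th: G-sharp
- major 6th: A-sharp

C-sharp E G-sharp A-sharp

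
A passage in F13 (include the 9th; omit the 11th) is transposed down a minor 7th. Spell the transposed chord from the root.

A minor 7th down from F is G, so the new chord is G dominant thirteenth.
- root: G
- major 3rd: B
- perfect 5th: D
- minor 7th: F
- major 9th: A
- major 13th: E

G B D F A E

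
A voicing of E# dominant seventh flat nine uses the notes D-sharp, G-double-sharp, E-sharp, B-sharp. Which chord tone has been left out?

The full E# dominant seventh flat nine chord is E-sharp, G-double-sharp, B-sharp, D-sharp, F-sharp.
Comparing with the voicing, the minor 9th (9th) — F-sharp — is absent.

F-sharp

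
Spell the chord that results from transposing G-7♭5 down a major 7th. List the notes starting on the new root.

Ab, Cb, Ebb, Gb

A major 7th down from G is Ab, so the new chord is Ab half-diminished seventh.
- root: Ab
- minor 3rd: Cb
- diminished 5th: Ebb
- minor 7th: Gb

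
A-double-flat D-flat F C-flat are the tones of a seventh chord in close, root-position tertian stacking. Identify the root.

D-flat

Stacking in thirds gives D-flat – F – A-double-flat – C-flat, so D-flat is the root — D-flat dominant seventh flat five.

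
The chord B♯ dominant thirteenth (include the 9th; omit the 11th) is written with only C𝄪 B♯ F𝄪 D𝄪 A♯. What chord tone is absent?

The full B♯ dominant thirteenth chord is B♯, D𝄪, F𝄪, A♯, C𝄪, G𝄪.
Comparing with the voicing, the major 13th (13th) — G𝄪 — is absent.

G𝄪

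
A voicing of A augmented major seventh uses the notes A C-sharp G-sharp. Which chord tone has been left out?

E-sharp

A augmented major seventh = A, C-sharp, E-sharp, G-sharp. The voicing lacks the 5th (augmented 5th), E-sharp.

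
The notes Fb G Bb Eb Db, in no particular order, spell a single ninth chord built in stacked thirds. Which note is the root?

Eb

Arranged so that each adjacent pair is a third by letter name: Eb – G – Bb – Db – Fb.
The bottom of that stack, Eb, is the root (this is Eb dominant seventh flat nine).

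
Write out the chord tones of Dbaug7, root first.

Db – F – A – Cb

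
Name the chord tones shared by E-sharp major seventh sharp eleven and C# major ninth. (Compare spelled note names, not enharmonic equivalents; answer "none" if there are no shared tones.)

E-sharp, B-sharp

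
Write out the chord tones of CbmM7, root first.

Cb, Ebb, Gb, Bb

CbmM7: minor-major seventh on Cb.
root → Cb
3rd (minor 3rd) → Ebb
5th (perfect 5th) → Gb
7th (major 7th) → Bb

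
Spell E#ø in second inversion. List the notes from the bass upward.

B, D♯, E♯, G♯

In root position, E#ø is E♯–G♯–B–D♯.
Second inversion puts the fifth (B) in the bass.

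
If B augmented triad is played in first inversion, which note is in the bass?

B augmented triad = B–D-sharp–F-double-sharp. First inversion → third in the bass = D-sharp.

D-sharp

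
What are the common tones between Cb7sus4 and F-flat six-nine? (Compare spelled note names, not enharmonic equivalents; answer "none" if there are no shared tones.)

Cb Fb Gb

Cb7sus4 = Cb, Fb, Gb, Bbb.
F-flat six-nine = Fb, Ab, Cb, Db, Gb.
Shared: Cb, Fb, Gb.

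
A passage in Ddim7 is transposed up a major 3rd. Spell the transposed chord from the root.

A major 3rd up from D is F♯, so the new chord is F♯ diminished seventh.
Root: F♯
Minor 3rd (3rd): A
Diminished 5th (5th): C
Diminished 7th (7th): E♭

F♯ – A – C – E♭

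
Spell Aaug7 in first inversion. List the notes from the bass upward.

C# – E# – G – A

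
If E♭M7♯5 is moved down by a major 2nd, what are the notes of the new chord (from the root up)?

Db, F, A, C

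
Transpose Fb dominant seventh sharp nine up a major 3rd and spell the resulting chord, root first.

F-flat up a major 3rd → A-flat. New chord: A-flat dominant seventh sharp nine.
Root: A-flat
Major 3rd (3rd): C
Perfect 5th (5th): E-flat
Minor 7th (7th): G-flat
Augmented 9th (9th): B

A-flat, C, E-flat, G-flat, B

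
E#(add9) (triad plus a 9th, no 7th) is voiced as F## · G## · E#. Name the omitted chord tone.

B#

E#(add9) = E#, G##, B#, F##. The voicing lacks the 5th (perfect 5th), B#.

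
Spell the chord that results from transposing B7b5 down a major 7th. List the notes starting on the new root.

A major 7th down from B is C, so the new chord is C dominant seventh flat five.
root → C
3rd (major 3rd) → E
5th (diminished 5th) → Gb
7th (minor 7th) → Bb

C  E  Gb  Bb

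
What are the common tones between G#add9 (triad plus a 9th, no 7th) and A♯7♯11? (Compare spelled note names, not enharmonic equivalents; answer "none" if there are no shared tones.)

G#add9: G♯ B♯ D♯ A♯
A♯7♯11: A♯ C𝄪 E♯ G♯ D𝄪
Common to both → G♯, A♯.

G♯ A♯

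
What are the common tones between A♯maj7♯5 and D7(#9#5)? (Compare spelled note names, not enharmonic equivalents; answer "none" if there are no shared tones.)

A♯maj7♯5 = A♯, C𝄪, E𝄪, G𝄪.
D7(#9#5) = D, F♯, A♯, C, E♯.
Shared: A♯.

A♯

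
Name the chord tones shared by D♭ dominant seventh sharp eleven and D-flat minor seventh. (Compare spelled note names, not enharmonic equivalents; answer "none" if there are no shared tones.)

D-flat – A-flat – C-flat

D♭ dominant seventh sharp eleven: D-flat F A-flat C-flat G
D-flat minor seventh: D-flat F-flat A-flat C-flat
Common to both → D-flat, A-flat, C-flat.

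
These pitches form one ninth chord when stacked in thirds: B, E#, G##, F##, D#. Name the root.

E#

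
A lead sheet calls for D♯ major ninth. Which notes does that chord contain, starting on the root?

D#, F##, A#, C##, E#

D♯ major ninth is a major ninth built on D#.
- root: D#
- major 3rd: F##
- perfect 5th: A#
- major 7th: C##
- major 9th: E#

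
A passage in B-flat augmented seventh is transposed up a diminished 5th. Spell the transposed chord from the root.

Fb, Ab, C, Ebb

Bb up a diminished 5th → Fb. New chord: Fb augmented seventh.
Root: Fb
Major 3rd (3rd): Ab
Augmented 5th (5th): C
Minor 7th (7th): Ebb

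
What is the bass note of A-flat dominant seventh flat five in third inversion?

Gb

A-flat dominant seventh flat five = Ab–C–Ebb–Gb. Third inversion → seventh in the bass = Gb.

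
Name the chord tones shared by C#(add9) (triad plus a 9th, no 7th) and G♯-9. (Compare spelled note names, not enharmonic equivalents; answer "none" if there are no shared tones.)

G♯, D♯

C#(add9): C♯ E♯ G♯ D♯
G♯-9: G♯ B D♯ F♯ A♯
Common to both → G♯, D♯.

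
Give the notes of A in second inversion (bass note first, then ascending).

E A C♯

In root position, A is A–C♯–E.
Second inversion puts the fifth (E) in the bass.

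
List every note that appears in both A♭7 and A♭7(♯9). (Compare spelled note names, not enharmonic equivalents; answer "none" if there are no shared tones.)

A♭, C, E♭, G♭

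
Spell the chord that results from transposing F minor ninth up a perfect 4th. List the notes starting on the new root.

Transposed root: F → B-flat (perfect 4th up). So we spell B-flat minor ninth:
- root: B-flat
- minor 3rd: D-flat
- perfect 5th: F
- minor 7th: A-flat
- major 9th: C

B-flat, D-flat, F, A-flat, C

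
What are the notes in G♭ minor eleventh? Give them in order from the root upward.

G-flat, B-double-flat, D-flat, F-flat, A-flat, C-flat

G♭ minor eleventh is a minor eleventh built on G-flat.
- root: G-flat
- minor 3rd: B-double-flat
- perfect 5th: D-flat
- minor 7th: F-flat
- major 9th: A-flat
- perfect 11th: C-flat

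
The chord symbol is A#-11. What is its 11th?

D#

Root of A#-11 = A#. The 11th is a perfect 11th: A# up a perfect 11th → D#.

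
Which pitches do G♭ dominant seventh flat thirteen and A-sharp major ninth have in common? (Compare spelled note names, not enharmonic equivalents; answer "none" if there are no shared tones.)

G♭ dominant seventh flat thirteen: Gb Bb Db Fb Ebb
A-sharp major ninth: A# C## E# G## B#
Common to both → none.

none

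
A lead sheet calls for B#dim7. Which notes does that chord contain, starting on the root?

B♯, D♯, F♯, A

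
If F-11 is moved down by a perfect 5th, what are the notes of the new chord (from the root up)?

Bb, Db, F, Ab, C, Eb

F down a perfect 5th → Bb. New chord: Bb minor eleventh.
Root: Bb
Minor 3rd (3rd): Db
Perfect 5th (5th): F
Minor 7th (7th): Ab
Major 9th (9th): C
Perfect 11th (11th): Eb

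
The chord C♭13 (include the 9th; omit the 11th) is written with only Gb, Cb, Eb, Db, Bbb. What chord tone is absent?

The full C♭13 chord is Cb, Eb, Gb, Bbb, Db, Ab.
Comparing with the voicing, the major 13th (13th) — Ab — is absent.

Ab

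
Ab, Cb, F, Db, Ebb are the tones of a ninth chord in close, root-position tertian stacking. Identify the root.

Db

Arranged so that each adjacent pair is a third by letter name: Db – F – Ab – Cb – Ebb.
The bottom of that stack, Db, is the root (this is Db dominant seventh flat nine).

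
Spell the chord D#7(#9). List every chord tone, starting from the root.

D#, F##, A#, C#, E##

D#7(#9) is a dominant seventh sharp nine built on D#.
- root: D#
- major 3rd: F##
- perfect 5th: A#
- minor 7th: C#
- augmented 9th: E##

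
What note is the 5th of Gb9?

Root of Gb9 = Gb. The 5th is a perfect 5th: Gb up a perfect 5th → Db.

Db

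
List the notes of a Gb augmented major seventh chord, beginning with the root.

Gb augmented major seventh is an augmented major seventh built on G-flat.
- root: G-flat
- major 3rd: B-flat
- augmented 5th: D
- major 7th: F

G-flat – B-flat – D – F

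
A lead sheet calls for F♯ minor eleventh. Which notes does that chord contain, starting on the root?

F-sharp A C-sharp E G-sharp B

Root F-sharp, quality minor eleventh:
F-sharp — root
A — minor 3rd
C-sharp — perfect 5th
E — minor 7th
G-sharp — major 9th
B — perfect 11th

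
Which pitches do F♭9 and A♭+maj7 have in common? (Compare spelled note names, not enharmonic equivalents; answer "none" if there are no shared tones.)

F♭9 = Fb, Ab, Cb, Ebb, Gb.
A♭+maj7 = Ab, C, E, G.
Shared: Ab.

Ab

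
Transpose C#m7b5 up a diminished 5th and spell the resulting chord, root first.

A diminished 5th up from C# is G, so the new chord is G half-diminished seventh.
Root: G
Minor 3rd (3rd): Bb
Diminished 5th (5th): Db
Minor 7th (7th): F

G Bb Db F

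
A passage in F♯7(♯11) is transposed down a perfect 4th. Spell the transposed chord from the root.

A perfect 4th down from F# is C#, so the new chord is C# dominant seventh sharp eleven.
C# — root
E# — major 3rd
G# — perfect 5th
B — minor 7th
F## — augmented 11th

C# – E# – G# – B – F##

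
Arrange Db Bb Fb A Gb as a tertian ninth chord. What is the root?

Gb

Arranged so that each adjacent pair is a third by letter name: Gb – Bb – Db – Fb – A.
The bottom of that stack, Gb, is the root (this is Gb dominant seventh sharp nine).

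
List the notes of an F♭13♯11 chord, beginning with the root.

Root F♭, quality dominant thirteenth sharp eleven:
root → F♭
3rd (major 3rd) → A♭
5th (perfect 5th) → C♭
7th (minor 7th) → E𝄫
9th (major 9th) → G♭
11th (augmented 11th) → B♭
13th (major 13th) → D♭

F♭ A♭ C♭ E𝄫 G♭ B♭ D♭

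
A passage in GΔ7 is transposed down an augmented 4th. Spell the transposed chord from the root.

Transposed root: G → Db (augmented 4th down). So we spell Db major seventh:
- root: Db
- major 3rd: F
- perfect 5th: Ab
- major 7th: C

Db, F, Ab, C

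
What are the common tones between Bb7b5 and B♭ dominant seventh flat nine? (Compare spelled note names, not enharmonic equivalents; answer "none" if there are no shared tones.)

Bb7b5 = Bb, D, Fb, Ab.
B♭ dominant seventh flat nine = Bb, D, F, Ab, Cb.
Shared: Bb, D, Ab.

Bb, D, Ab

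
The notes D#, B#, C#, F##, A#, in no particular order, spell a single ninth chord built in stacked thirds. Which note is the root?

Stacking in thirds gives B# – D# – F## – A# – C#, so B# is the root — B# minor seventh flat nine.

B#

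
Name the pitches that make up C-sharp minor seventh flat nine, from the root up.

C-sharp, E, G-sharp, B, D

C-sharp minor seventh flat nine is a minor seventh flat nine built on C-sharp.
Root: C-sharp
Minor 3rd (3rd): E
Perfect 5th (5th): G-sharp
Minor 7th (7th): B
Minor 9th (9th): D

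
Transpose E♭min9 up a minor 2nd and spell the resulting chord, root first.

Fb, Abb, Cb, Ebb, Gb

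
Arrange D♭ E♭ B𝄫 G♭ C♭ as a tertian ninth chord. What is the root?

C♭

Arranged so that each adjacent pair is a third by letter name: C♭ – E♭ – G♭ – B𝄫 – D♭.
The bottom of that stack, C♭, is the root (this is C♭ dominant ninth).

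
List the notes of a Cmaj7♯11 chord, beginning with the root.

C E G B F♯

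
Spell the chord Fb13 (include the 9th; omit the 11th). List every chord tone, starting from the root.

Fb13: dominant thirteenth on Fb.
- root: Fb
- major 3rd: Ab
- perfect 5th: Cb
- minor 7th: Ebb
- major 9th: Gb
- major 13th: Db

Fb, Ab, Cb, Ebb, Gb, Db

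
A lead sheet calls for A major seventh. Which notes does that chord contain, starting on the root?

Root A, quality major seventh:
- root: A
- major 3rd: C#
- perfect 5th: E
- major 7th: G#

A, C#, E, G#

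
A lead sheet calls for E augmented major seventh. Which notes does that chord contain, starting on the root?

Root E, quality augmented major seventh:
root → E
3rd (major 3rd) → G#
5th (augmented 5th) → B#
7th (major 7th) → D#

E, G#, B#, D#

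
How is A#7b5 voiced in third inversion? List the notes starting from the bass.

G# A# C## E

In root position, A#7b5 is A#–C##–E–G#.
Third inversion puts the seventh (G#) in the bass.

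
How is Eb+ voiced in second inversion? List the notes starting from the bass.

Eb+ = Eb–G–B; second inversion → fifth (B) lowest.

B, Eb, G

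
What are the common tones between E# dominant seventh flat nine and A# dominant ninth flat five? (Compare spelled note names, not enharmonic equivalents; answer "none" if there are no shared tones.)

E# dominant seventh flat nine = E♯, G𝄪, B♯, D♯, F♯.
A# dominant ninth flat five = A♯, C𝄪, E, G♯, B♯.
Shared: B♯.

B♯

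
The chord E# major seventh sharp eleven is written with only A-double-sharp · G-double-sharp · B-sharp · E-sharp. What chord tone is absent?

D-double-sharp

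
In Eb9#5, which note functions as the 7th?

Eb9#5 is built on Eb; its 7th is a minor 7th above the root.
A seventh above E uses the letter D, and the minor 7th above Eb is Db.

Db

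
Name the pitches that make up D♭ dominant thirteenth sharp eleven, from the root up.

D-flat, F, A-flat, C-flat, E-flat, G, B-flat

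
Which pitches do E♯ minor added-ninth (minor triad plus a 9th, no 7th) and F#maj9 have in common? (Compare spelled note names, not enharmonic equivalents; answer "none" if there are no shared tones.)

E#  G#

E♯ minor added-ninth = E#, G#, B#, F##.
F#maj9 = F#, A#, C#, E#, G#.
Shared: E#, G#.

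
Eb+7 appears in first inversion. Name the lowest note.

G

Eb+7 in root position is Eb–G–B–Db.
First inversion places the third in the bass, which is G.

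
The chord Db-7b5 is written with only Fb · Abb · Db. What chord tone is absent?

Cb

Db-7b5 = Db, Fb, Abb, Cb. The voicing lacks the 7th (minor 7th), Cb.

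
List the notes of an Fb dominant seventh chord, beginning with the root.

Root F♭, quality dominant seventh:
Root: F♭
Major 3rd (3rd): A♭
Perfect 5th (5th): C♭
Minor 7th (7th): E𝄫

F♭ – A♭ – C♭ – E𝄫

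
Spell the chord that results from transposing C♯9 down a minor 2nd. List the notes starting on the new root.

B#, D##, F##, A#, C##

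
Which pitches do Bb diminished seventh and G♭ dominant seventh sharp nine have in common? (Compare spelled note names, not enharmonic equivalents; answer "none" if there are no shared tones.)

Bb, Db, Fb

Bb diminished seventh: Bb Db Fb Abb
G♭ dominant seventh sharp nine: Gb Bb Db Fb A
Common to both → Bb, Db, Fb.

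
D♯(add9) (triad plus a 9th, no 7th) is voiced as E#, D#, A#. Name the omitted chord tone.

F##

The full D♯(add9) chord is D#, F##, A#, E#.
Comparing with the voicing, the major 3rd (3rd) — F## — is absent.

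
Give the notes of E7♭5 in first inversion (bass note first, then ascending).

In root position, E7♭5 is E–G#–Bb–D.
First inversion puts the third (G#) in the bass.

G#, Bb, D, E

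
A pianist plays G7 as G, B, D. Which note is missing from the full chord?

F

G7 = G, B, D, F. The voicing lacks the 7th (minor 7th), F.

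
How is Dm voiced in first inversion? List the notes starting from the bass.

In root position, Dm is D–F–A.
First inversion puts the third (F) in the bass.

F – A – D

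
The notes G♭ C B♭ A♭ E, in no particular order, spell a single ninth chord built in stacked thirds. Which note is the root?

A♭

Arranged so that each adjacent pair is a third by letter name: A♭ – C – E – G♭ – B♭.
The bottom of that stack, A♭, is the root (this is A♭ dominant ninth sharp five).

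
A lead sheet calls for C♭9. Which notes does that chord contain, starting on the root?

Root Cb, quality dominant ninth:
Cb — root
Eb — major 3rd
Gb — perfect 5th
Bbb — minor 7th
Db — major 9th

Cb – Eb – Gb – Bbb – Db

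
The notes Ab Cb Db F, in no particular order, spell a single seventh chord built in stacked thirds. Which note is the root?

Db

Arranged so that each adjacent pair is a third by letter name: Db – F – Ab – Cb.
The bottom of that stack, Db, is the root (this is Db dominant seventh).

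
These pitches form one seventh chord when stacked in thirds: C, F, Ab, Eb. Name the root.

Arranged so that each adjacent pair is a third by letter name: F – Ab – C – Eb.
The bottom of that stack, F, is the root (this is F minor seventh).

F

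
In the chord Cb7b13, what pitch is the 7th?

Root of Cb7b13 = Cb. The 7th is a minor 7th: Cb up a minor 7th → Bbb.

Bbb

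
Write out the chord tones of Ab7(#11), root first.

A♭, C, E♭, G♭, D

Root A♭, quality dominant seventh sharp eleven:
Root: A♭
Major 3rd (3rd): C
Perfect 5th (5th): E♭
Minor 7th (7th): G♭
Augmented 11th (11th): D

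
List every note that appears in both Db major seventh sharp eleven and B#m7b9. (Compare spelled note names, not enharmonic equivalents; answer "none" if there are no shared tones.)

none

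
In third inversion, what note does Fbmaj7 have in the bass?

Eb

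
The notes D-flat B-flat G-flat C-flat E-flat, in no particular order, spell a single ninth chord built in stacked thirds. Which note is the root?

C-flat

Stacking in thirds gives C-flat – E-flat – G-flat – B-flat – D-flat, so C-flat is the root — C-flat major ninth.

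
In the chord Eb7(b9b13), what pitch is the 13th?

Cb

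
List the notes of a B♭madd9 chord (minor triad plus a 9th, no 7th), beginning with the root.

B♭, D♭, F, C

B♭madd9: minor added-ninth on B♭.
root → B♭
3rd (minor 3rd) → D♭
5th (perfect 5th) → F
9th (major 9th) → C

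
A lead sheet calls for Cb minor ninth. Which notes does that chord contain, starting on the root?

C-flat, E-double-flat, G-flat, B-double-flat, D-flat

Root C-flat, quality minor ninth:
Root: C-flat
Minor 3rd (3rd): E-double-flat
Perfect 5th (5th): G-flat
Minor 7th (7th): B-double-flat
Major 9th (9th): D-flat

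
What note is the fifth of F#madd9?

C#

F#madd9 is built on F#; its 5th is a perfect 5th above the root.
A fifth above F uses the letter C, and the perfect 5th above F# is C#.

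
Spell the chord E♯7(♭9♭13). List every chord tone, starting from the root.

Root E#, quality dominant seventh flat nine flat thirteen:
root → E#
3rd (major 3rd) → G##
5th (perfect 5th) → B#
7th (minor 7th) → D#
9th (minor 9th) → F#
13th (minor 13th) → C#

E# – G## – B# – D# – F# – C#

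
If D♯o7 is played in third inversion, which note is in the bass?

D♯o7 = D#–F#–A–C. Third inversion → seventh in the bass = C.

C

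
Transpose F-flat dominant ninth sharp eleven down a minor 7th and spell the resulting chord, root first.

F-flat down a minor 7th → G-flat. New chord: G-flat dominant ninth sharp eleven.
root → G-flat
3rd (major 3rd) → B-flat
5th (perfect 5th) → D-flat
7th (minor 7th) → F-flat
9th (major 9th) → A-flat
11th (augmented 11th) → C

G-flat, B-flat, D-flat, F-flat, A-flat, C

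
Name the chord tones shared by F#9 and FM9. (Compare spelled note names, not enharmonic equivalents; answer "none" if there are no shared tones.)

E

F#9: F# A# C# E G#
FM9: F A C E G
Common to both → E.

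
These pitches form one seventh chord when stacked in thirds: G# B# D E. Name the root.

Arranged so that each adjacent pair is a third by letter name: E – G# – B# – D.
The bottom of that stack, E, is the root (this is E augmented seventh).

E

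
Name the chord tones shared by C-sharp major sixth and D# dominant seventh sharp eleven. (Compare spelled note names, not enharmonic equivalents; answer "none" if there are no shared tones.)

C-sharp – A-sharp

C-sharp major sixth: C-sharp E-sharp G-sharp A-sharp
D# dominant seventh sharp eleven: D-sharp F-double-sharp A-sharp C-sharp G-double-sharp
Common to both → C-sharp, A-sharp.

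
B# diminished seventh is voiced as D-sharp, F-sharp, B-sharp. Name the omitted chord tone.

A

The full B# diminished seventh chord is B-sharp, D-sharp, F-sharp, A.
Comparing with the voicing, the diminished 7th (7th) — A — is absent.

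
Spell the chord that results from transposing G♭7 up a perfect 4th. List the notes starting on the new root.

Cb – Eb – Gb – Bbb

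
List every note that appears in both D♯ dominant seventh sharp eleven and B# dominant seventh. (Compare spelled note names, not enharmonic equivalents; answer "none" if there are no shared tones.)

D♯ dominant seventh sharp eleven: D-sharp F-double-sharp A-sharp C-sharp G-double-sharp
B# dominant seventh: B-sharp D-double-sharp F-double-sharp A-sharp
Common to both → F-double-sharp, A-sharp.

F-double-sharp A-sharp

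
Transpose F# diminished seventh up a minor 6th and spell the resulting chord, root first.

D F A♭ C♭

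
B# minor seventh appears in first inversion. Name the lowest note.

B# minor seventh in root position is B-sharp–D-sharp–F-double-sharp–A-sharp.
First inversion places the third in the bass, which is D-sharp.

D-sharp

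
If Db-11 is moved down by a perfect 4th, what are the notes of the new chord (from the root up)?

A♭ C♭ E♭ G♭ B♭ D♭

Transposed root: D♭ → A♭ (perfect 4th down). So we spell A♭ minor eleventh:
A♭ — root
C♭ — minor 3rd
E♭ — perfect 5th
G♭ — minor 7th
B♭ — major 9th
D♭ — perfect 11th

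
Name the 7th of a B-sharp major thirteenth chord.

Root of B-sharp major thirteenth = B-sharp. The 7th is a major 7th: B-sharp up a major 7th → A-double-sharp.

A-double-sharp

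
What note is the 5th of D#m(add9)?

Root of D#m(add9) = D#. The 5th is a perfect 5th: D# up a perfect 5th → A#.

A#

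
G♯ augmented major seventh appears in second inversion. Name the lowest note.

D-double-sharp

G♯ augmented major seventh in root position is G-sharp–B-sharp–D-double-sharp–F-double-sharp.
Second inversion places the fifth in the bass, which is D-double-sharp.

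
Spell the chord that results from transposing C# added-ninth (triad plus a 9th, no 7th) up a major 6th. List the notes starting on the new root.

A-sharp – C-double-sharp – E-sharp – B-sharp

Transposed root: C-sharp → A-sharp (major 6th up). So we spell A-sharp added-ninth:
Root: A-sharp
Major 3rd (3rd): C-double-sharp
Perfect 5th (5th): E-sharp
Major 9th (9th): B-sharp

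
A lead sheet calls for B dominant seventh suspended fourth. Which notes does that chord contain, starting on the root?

B, E, F#, A

B dominant seventh suspended fourth is a dominant seventh suspended fourth built on B.
root → B
4th (perfect 4th) → E
5th (perfect 5th) → F#
7th (minor 7th) → A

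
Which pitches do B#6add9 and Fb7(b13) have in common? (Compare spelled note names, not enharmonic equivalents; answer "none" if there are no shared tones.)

none

B#6add9 = B♯, D𝄪, F𝄪, G𝄪, C𝄪.
Fb7(b13) = F♭, A♭, C♭, E𝄫, D𝄫.
Shared: none.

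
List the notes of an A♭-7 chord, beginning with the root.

A♭-7: minor seventh on Ab.
Root: Ab
Minor 3rd (3rd): Cb
Perfect 5th (5th): Eb
Minor 7th (7th): Gb

Ab  Cb  Eb  Gb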